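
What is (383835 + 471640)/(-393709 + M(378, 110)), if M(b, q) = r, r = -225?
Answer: -855475/393934 ≈ -2.1716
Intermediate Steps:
M(b, q) = -225
(383835 + 471640)/(-393709 + M(378, 110)) = (383835 + 471640)/(-393709 - 225) = 855475/(-393934) = 855475*(-1/393934) = -855475/393934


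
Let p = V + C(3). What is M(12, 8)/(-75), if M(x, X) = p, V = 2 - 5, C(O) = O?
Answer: 0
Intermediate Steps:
V = -3
p = 0 (p = -3 + 3 = 0)
M(x, X) = 0
M(12, 8)/(-75) = 0/(-75) = -1/75*0 = 0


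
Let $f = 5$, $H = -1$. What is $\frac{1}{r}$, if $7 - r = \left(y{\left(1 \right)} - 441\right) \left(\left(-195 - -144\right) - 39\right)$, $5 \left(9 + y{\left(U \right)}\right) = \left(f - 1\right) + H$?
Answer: $- \frac{1}{40439} \approx -2.4729 \cdot 10^{-5}$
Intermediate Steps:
$y{\left(U \right)} = - \frac{42}{5}$ ($y{\left(U \right)} = -9 + \frac{\left(5 - 1\right) - 1}{5} = -9 + \frac{4 - 1}{5} = -9 + \frac{1}{5} \cdot 3 = -9 + \frac{3}{5} = - \frac{42}{5}$)
$r = -40439$ ($r = 7 - \left(- \frac{42}{5} - 441\right) \left(\left(-195 - -144\right) - 39\right) = 7 - - \frac{2247 \left(\left(-195 + 144\right) - 39\right)}{5} = 7 - - \frac{2247 \left(-51 - 39\right)}{5} = 7 - \left(- \frac{2247}{5}\right) \left(-90\right) = 7 - 40446 = -40439$)
$\frac{1}{r} = \frac{1}{-40439} = - \frac{1}{40439}$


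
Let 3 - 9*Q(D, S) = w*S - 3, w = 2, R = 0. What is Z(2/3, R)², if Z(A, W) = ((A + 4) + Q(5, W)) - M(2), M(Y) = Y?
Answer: 100/9 ≈ 11.111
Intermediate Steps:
Q(D, S) = ⅔ - 2*S/9 (Q(D, S) = ⅓ - (2*S - 3)/9 = ⅓ - (-3 + 2*S)/9 = ⅓ + (⅓ - 2*S/9) = ⅔ - 2*S/9)
Z(A, W) = 8/3 + A - 2*W/9 (Z(A, W) = ((A + 4) + (⅔ - 2*W/9)) - 1*2 = ((4 + A) + (⅔ - 2*W/9)) - 2 = (14/3 + A - 2*W/9) - 2 = 8/3 + A - 2*W/9)
Z(2/3, R)² = (8/3 + 2/3 - 2/9*0)² = (8/3 + 2*(⅓) + 0)² = (8/3 + ⅔ + 0)² = (10/3)² = 100/9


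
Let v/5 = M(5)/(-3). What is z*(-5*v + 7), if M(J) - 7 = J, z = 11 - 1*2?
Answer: 963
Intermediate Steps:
z = 9 (z = 11 - 2 = 9)
M(J) = 7 + J
v = -20 (v = 5*((7 + 5)/(-3)) = 5*(12*(-⅓)) = 5*(-4) = -20)
z*(-5*v + 7) = 9*(-5*(-20) + 7) = 9*(100 + 7) = 9*107 = 963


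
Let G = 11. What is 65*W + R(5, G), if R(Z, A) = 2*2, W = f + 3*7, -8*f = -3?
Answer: 11147/8 ≈ 1393.4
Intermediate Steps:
f = 3/8 (f = -1/8*(-3) = 3/8 ≈ 0.37500)
W = 171/8 (W = 3/8 + 3*7 = 3/8 + 21 = 171/8 ≈ 21.375)
R(Z, A) = 4
65*W + R(5, G) = 65*(171/8) + 4 = 11115/8 + 4 = 11147/8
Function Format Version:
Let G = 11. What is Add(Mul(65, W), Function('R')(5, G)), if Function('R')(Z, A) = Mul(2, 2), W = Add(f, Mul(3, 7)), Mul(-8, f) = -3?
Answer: Rational(11147, 8) ≈ 1393.4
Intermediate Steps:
f = Rational(3, 8) (f = Mul(Rational(-1, 8), -3) = Rational(3, 8) ≈ 0.37500)
W = Rational(171, 8) (W = Add(Rational(3, 8), Mul(3, 7)) = Add(Rational(3, 8), 21) = Rational(171, 8) ≈ 21.375)
Function('R')(Z, A) = 4
Add(Mul(65, W), Function('R')(5, G)) = Add(Mul(65, Rational(171, 8)), 4) = Add(Rational(11115, 8), 4) = Rational(11147, 8)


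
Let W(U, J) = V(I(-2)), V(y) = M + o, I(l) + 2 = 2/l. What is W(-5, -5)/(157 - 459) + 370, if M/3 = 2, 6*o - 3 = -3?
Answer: 55867/151 ≈ 369.98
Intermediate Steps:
o = 0 (o = ½ + (⅙)*(-3) = ½ - ½ = 0)
M = 6 (M = 3*2 = 6)
I(l) = -2 + 2/l
V(y) = 6 (V(y) = 6 + 0 = 6)
W(U, J) = 6
W(-5, -5)/(157 - 459) + 370 = 6/(157 - 459) + 370 = 6/(-302) + 370 = -1/302*6 + 370 = -3/151 + 370 = 55867/151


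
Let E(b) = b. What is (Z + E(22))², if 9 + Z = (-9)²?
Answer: 8836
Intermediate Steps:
Z = 72 (Z = -9 + (-9)² = -9 + 81 = 72)
(Z + E(22))² = (72 + 22)² = 94² = 8836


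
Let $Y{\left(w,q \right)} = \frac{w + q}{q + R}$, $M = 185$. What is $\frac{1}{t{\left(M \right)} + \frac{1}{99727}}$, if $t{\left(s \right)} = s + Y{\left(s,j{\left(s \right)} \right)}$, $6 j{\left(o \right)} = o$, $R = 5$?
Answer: $\frac{4288261}{819157621} \approx 0.005235$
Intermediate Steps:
$j{\left(o \right)} = \frac{o}{6}$
$Y{\left(w,q \right)} = \frac{q + w}{5 + q}$ ($Y{\left(w,q \right)} = \frac{w + q}{q + 5} = \frac{q + w}{5 + q}$)
$t{\left(s \right)} = s + \frac{7 s}{6 \left(5 + \frac{s}{6}\right)}$ ($t{\left(s \right)} = s + \frac{\frac{s}{6} + s}{5 + \frac{s}{6}} = s + \frac{\frac{7}{6} s}{5 + \frac{s}{6}} = s + \frac{7 s}{6 \left(5 + \frac{s}{6}\right)}$)
$\frac{1}{t{\left(M \right)} + \frac{1}{99727}} = \frac{1}{\frac{185 \left(37 + 185\right)}{30 + 185} + \frac{1}{99727}} = \frac{1}{185 \cdot \frac{1}{215} \cdot 222 + \frac{1}{99727}} = \frac{1}{\frac{8214}{43} + \frac{1}{99727}} = \frac{1}{\frac{819157621}{4288261}} = \frac{4288261}{819157621}$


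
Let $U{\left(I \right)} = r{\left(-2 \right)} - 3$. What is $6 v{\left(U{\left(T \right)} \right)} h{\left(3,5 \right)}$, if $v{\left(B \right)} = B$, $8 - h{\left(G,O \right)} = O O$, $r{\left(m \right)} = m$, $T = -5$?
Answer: $510$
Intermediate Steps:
$h{\left(G,O \right)} = 8 - O^{2}$ ($h{\left(G,O \right)} = 8 - O O = 8 - O^{2}$)
$U{\left(I \right)} = -5$ ($U{\left(I \right)} = -2 - 3 = -5$)
$6 v{\left(U{\left(T \right)} \right)} h{\left(3,5 \right)} = 6 \left(-5\right) \left(8 - 5^{2}\right) = - 30 \left(8 - 25\right) = \left(-30\right) \left(-17\right) = 510$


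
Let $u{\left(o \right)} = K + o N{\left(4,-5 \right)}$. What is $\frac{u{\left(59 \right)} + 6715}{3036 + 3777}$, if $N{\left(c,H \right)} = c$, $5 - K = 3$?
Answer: $\frac{6953}{6813} \approx 1.0205$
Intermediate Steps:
$K = 2$ ($K = 5 - 3 = 2$)
$u{\left(o \right)} = 2 + 4 o$ ($u{\left(o \right)} = 2 + o 4 = 2 + 4 o$)
$\frac{u{\left(59 \right)} + 6715}{3036 + 3777} = \frac{\left(2 + 4 \cdot 59\right) + 6715}{3036 + 3777} = \frac{\left(2 + 236\right) + 6715}{6813} = \left(238 + 6715\right) \frac{1}{6813} = 6953 \cdot \frac{1}{6813} = \frac{6953}{6813}$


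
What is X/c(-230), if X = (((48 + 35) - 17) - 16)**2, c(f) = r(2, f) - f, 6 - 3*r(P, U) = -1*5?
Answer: 7500/701 ≈ 10.699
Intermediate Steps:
r(P, U) = 11/3 (r(P, U) = 2 - (-1)*5/3 = 2 - 1/3*(-5) = 2 + 5/3 = 11/3)
c(f) = 11/3 - f
X = 2500 (X = ((83 - 17) - 16)**2 = (66 - 16)**2 = 50**2 = 2500)
X/c(-230) = 2500/(11/3 - 1*(-230)) = 2500/(11/3 + 230) = 2500/(701/3) = 2500*(3/701) = 7500/701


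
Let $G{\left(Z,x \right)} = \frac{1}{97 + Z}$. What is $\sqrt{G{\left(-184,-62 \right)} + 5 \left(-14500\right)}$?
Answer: $\frac{i \sqrt{548752587}}{87} \approx 269.26 i$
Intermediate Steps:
$\sqrt{G{\left(-184,-62 \right)} + 5 \left(-14500\right)} = \sqrt{\frac{1}{97 - 184} + 5 \left(-14500\right)} = \sqrt{\frac{1}{-87} - 72500} = \sqrt{- \frac{1}{87} - 72500} = \sqrt{- \frac{6307501}{87}} = \frac{i \sqrt{548752587}}{87}$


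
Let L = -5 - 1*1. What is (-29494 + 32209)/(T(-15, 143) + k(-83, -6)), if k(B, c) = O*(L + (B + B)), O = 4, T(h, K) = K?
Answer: -543/109 ≈ -4.9817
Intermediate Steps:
L = -6 (L = -5 - 1 = -6)
k(B, c) = -24 + 8*B (k(B, c) = 4*(-6 + (B + B)) = 4*(-6 + 2*B) = -24 + 8*B)
(-29494 + 32209)/(T(-15, 143) + k(-83, -6)) = (-29494 + 32209)/(143 + (-24 + 8*(-83))) = 2715/(143 + (-24 - 664)) = 2715/(143 - 688) = 2715/(-545) = 2715*(-1/545) = -543/109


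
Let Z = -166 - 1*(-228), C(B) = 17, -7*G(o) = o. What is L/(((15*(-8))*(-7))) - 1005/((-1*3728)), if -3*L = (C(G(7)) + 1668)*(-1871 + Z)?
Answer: 31572477/26096 ≈ 1209.9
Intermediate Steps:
G(o) = -o/7
Z = 62 (Z = -166 + 228 = 62)
L = 1016055 (L = -(17 + 1668)*(-1871 + 62)/3 = -1685*(-1809)/3 = -1/3*(-3048165) = 1016055)
L/(((15*(-8))*(-7))) - 1005/((-1*3728)) = 1016055/(((15*(-8))*(-7))) - 1005/((-1*3728)) = 1016055/((-120*(-7))) - 1005/(-3728) = 1016055/840 - 1005*(-1/3728) = 1016055*(1/840) + 1005/3728 = 67737/56 + 1005/3728 = 31572477/26096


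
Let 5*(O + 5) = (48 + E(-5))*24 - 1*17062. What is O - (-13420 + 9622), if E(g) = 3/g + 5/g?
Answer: 15083/25 ≈ 603.32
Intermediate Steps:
E(g) = 8/g
O = -79867/25 (O = -5 + ((48 + 8/(-5))*24 - 1*17062)/5 = -5 + ((48 + 8*(-⅕))*24 - 17062)/5 = -5 + ((48 - 8/5)*24 - 17062)/5 = -5 + ((232/5)*24 - 17062)/5 = -5 + (5568/5 - 17062)/5 = -5 + (⅕)*(-79742/5) = -5 - 79742/25 = -79867/25 ≈ -3194.7)
O - (-13420 + 9622) = -79867/25 - (-13420 + 9622) = -79867/25 - 1*(-3798) = -79867/25 + 3798 = 15083/25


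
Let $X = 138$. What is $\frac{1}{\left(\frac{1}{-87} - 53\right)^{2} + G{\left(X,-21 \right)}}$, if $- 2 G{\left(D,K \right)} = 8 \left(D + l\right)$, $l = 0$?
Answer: $\frac{7569}{17092456} \approx 0.00044283$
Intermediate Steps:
$G{\left(D,K \right)} = - 4 D$ ($G{\left(D,K \right)} = - \frac{8 \left(D + 0\right)}{2} = - \frac{8 D}{2} = - 4 D$)
$\frac{1}{\left(\frac{1}{-87} - 53\right)^{2} + G{\left(X,-21 \right)}} = \frac{1}{\left(\frac{1}{-87} - 53\right)^{2} - 552} = \frac{1}{\left(- \frac{1}{87} - 53\right)^{2} - 552} = \frac{1}{\left(- \frac{4612}{87}\right)^{2} - 552} = \frac{1}{\frac{21270544}{7569} - 552} = \frac{1}{\frac{17092456}{7569}} = \frac{7569}{17092456}$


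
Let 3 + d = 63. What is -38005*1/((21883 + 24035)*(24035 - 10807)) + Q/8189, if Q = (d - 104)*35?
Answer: -935712311105/4974025656456 ≈ -0.18812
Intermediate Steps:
d = 60 (d = -3 + 63 = 60)
Q = -1540 (Q = (60 - 104)*35 = -44*35 = -1540)
-38005*1/((21883 + 24035)*(24035 - 10807)) + Q/8189 = -38005*1/((21883 + 24035)*(24035 - 10807)) - 1540/8189 = -38005/(13228*45918) - 1540*1/8189 = -38005/607403304 - 1540/8189 = -935712311105/4974025656456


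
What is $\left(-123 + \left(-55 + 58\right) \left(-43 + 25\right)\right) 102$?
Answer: $-18054$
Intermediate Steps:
$\left(-123 + \left(-55 + 58\right) \left(-43 + 25\right)\right) 102 = \left(-123 + 3 \left(-18\right)\right) 102 = \left(-123 - 54\right) 102 = \left(-177\right) 102 = -18054$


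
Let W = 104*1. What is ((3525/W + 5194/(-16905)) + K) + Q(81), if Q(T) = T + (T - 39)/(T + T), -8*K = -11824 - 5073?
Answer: 359566777/161460 ≈ 2227.0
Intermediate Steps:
W = 104
K = 16897/8 (K = -(-11824 - 5073)/8 = -1/8*(-16897) = 16897/8 ≈ 2112.1)
Q(T) = T + (-39 + T)/(2*T) (Q(T) = T + (-39 + T)/((2*T)) = T + (-39 + T)*(1/(2*T)) = T + (-39 + T)/(2*T))
((3525/W + 5194/(-16905)) + K) + Q(81) = ((3525/104 + 5194/(-16905)) + 16897/8) + (1/2 + 81 - 39/2/81) = ((3525*(1/104) + 5194*(-1/16905)) + 16897/8) + (1/2 + 81 - 39/2*1/81) = ((3525/104 - 106/345) + 16897/8) + (1/2 + 81 - 13/54) = (1205101/35880 + 16897/8) + 2194/27 = 38494073/17940 + 2194/27 = 359566777/161460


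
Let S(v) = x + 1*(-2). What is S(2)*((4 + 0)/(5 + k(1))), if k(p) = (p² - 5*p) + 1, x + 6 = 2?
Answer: -12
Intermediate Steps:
x = -4 (x = -6 + 2 = -4)
k(p) = 1 + p² - 5*p
S(v) = -6 (S(v) = -4 + 1*(-2) = -4 - 2 = -6)
S(2)*((4 + 0)/(5 + k(1))) = -6*(4 + 0)/(5 + (1 + 1² - 5*1)) = -24/(5 + (1 + 1 - 5)) = -24/(5 - 3) = -24/2 = -6*2 = -12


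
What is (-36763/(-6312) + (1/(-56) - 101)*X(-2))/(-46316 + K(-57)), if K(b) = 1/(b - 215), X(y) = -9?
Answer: -1374541732/69578494419 ≈ -0.019755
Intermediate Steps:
K(b) = 1/(-215 + b)
(-36763/(-6312) + (1/(-56) - 101)*X(-2))/(-46316 + K(-57)) = (-36763/(-6312) + (1/(-56) - 101)*(-9))/(-46316 + 1/(-215 - 57)) = (-36763*(-1/6312) + (-1/56 - 101)*(-9))/(-46316 + 1/(-272)) = (36763/6312 - 5657/56*(-9))/(-46316 - 1/272) = (36763/6312 + 50913/56)/(-12597953/272) = (20213849/22092)*(-272/12597953) = -1374541732/69578494419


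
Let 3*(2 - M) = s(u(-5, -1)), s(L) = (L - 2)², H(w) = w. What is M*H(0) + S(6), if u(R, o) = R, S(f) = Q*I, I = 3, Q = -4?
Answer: -12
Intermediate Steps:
S(f) = -12 (S(f) = -4*3 = -12)
s(L) = (-2 + L)²
M = -43/3 (M = 2 - (-2 - 5)²/3 = 2 - ⅓*(-7)² = 2 - ⅓*49 = 2 - 49/3 = -43/3 ≈ -14.333)
M*H(0) + S(6) = -43/3*0 - 12 = 0 - 12 = -12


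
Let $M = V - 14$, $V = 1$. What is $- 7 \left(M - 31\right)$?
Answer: $308$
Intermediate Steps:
$M = -13$ ($M = 1 - 14 = -13$)
$- 7 \left(M - 31\right) = - 7 \left(-13 - 31\right) = \left(-7\right) \left(-44\right) = 308$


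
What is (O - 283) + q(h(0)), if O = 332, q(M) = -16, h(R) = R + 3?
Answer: 33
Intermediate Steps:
h(R) = 3 + R
(O - 283) + q(h(0)) = (332 - 283) - 16 = 49 - 16 = 33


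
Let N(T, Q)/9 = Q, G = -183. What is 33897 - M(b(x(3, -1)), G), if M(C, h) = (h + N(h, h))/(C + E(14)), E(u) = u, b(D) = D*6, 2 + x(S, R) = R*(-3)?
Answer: 67977/2 ≈ 33989.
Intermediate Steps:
x(S, R) = -2 - 3*R (x(S, R) = -2 + R*(-3) = -2 - 3*R)
N(T, Q) = 9*Q
b(D) = 6*D
M(C, h) = 10*h/(14 + C) (M(C, h) = (h + 9*h)/(C + 14) = (10*h)/(14 + C) = 10*h/(14 + C))
33897 - M(b(x(3, -1)), G) = 33897 - 10*(-183)/(14 + 6*(-2 - 3*(-1))) = 33897 - 10*(-183)/(14 + 6*(-2 + 3)) = 33897 - 10*(-183)/(14 + 6*1) = 33897 - 10*(-183)/(14 + 6) = 33897 - 10*(-183)/20 = 33897 - 1*(-183/2) = 33897 + 183/2 = 67977/2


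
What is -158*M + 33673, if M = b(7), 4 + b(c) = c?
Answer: 33199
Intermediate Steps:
b(c) = -4 + c
M = 3 (M = -4 + 7 = 3)
-158*M + 33673 = -158*3 + 33673 = -474 + 33673 = 33199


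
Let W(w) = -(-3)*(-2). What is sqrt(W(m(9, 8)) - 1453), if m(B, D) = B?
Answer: I*sqrt(1459) ≈ 38.197*I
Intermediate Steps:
W(w) = -6 (W(w) = -1*6 = -6)
sqrt(W(m(9, 8)) - 1453) = sqrt(-6 - 1453) = sqrt(-1459) = I*sqrt(1459)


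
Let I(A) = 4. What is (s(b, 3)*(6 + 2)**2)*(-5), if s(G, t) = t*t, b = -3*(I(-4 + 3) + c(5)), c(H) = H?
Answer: -2880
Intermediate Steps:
b = -27 (b = -3*(4 + 5) = -3*9 = -27)
s(G, t) = t**2
(s(b, 3)*(6 + 2)**2)*(-5) = (3**2*(6 + 2)**2)*(-5) = (9*8**2)*(-5) = (9*64)*(-5) = 576*(-5) = -2880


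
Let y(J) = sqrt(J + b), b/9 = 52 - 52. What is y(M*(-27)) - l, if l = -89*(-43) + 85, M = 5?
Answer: -3912 + 3*I*sqrt(15) ≈ -3912.0 + 11.619*I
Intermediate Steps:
b = 0 (b = 9*(52 - 52) = 9*0 = 0)
l = 3912 (l = 3827 + 85 = 3912)
y(J) = sqrt(J) (y(J) = sqrt(J + 0) = sqrt(J))
y(M*(-27)) - l = sqrt(5*(-27)) - 1*3912 = sqrt(-135) - 3912 = 3*I*sqrt(15) - 3912 = -3912 + 3*I*sqrt(15)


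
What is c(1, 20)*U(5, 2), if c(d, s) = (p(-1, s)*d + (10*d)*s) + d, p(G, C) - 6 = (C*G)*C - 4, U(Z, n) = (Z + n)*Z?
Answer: -6895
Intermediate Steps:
U(Z, n) = Z*(Z + n)
p(G, C) = 2 + G*C² (p(G, C) = 6 + ((C*G)*C - 4) = 6 + (G*C² - 4) = 6 + (-4 + G*C²) = 2 + G*C²)
c(d, s) = d + d*(2 - s²) + 10*d*s (c(d, s) = ((2 - s²)*d + (10*d)*s) + d = (d*(2 - s²) + 10*d*s) + d = d + d*(2 - s²) + 10*d*s)
c(1, 20)*U(5, 2) = (1*(3 - 1*20² + 10*20))*(5*(5 + 2)) = (1*(3 - 1*400 + 200))*(5*7) = (1*(3 - 400 + 200))*35 = (1*(-197))*35 = -197*35 = -6895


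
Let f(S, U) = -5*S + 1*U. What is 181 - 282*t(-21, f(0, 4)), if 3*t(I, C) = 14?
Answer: -1135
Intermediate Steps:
f(S, U) = U - 5*S (f(S, U) = -5*S + U = U - 5*S)
t(I, C) = 14/3 (t(I, C) = (⅓)*14 = 14/3)
181 - 282*t(-21, f(0, 4)) = 181 - 282*14/3 = 181 - 1316 = -1135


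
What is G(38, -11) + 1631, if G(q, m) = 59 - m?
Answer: 1701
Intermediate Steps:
G(38, -11) + 1631 = (59 - 1*(-11)) + 1631 = (59 + 11) + 1631 = 70 + 1631 = 1701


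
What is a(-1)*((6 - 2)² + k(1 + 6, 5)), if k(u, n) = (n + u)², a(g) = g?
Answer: -160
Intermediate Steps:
a(-1)*((6 - 2)² + k(1 + 6, 5)) = -((6 - 2)² + (5 + (1 + 6))²) = -(4² + (5 + 7)²) = -(16 + 12²) = -(16 + 144) = -1*160 = -160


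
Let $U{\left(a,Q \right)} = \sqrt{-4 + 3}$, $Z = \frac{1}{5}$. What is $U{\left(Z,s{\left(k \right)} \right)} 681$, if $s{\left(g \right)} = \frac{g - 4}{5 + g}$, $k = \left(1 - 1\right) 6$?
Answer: $681 i \approx 681.0 i$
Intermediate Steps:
$k = 0$ ($k = 0 \cdot 6 = 0$)
$s{\left(g \right)} = \frac{-4 + g}{5 + g}$
$Z = \frac{1}{5} \approx 0.2$
$U{\left(a,Q \right)} = i$ ($U{\left(a,Q \right)} = \sqrt{-1} = i$)
$U{\left(Z,s{\left(k \right)} \right)} 681 = i 681 = 681 i$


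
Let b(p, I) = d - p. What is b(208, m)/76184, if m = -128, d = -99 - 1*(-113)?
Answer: -97/38092 ≈ -0.0025465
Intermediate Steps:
d = 14 (d = -99 + 113 = 14)
b(p, I) = 14 - p
b(208, m)/76184 = (14 - 1*208)/76184 = (14 - 208)*(1/76184) = -194*1/76184 = -97/38092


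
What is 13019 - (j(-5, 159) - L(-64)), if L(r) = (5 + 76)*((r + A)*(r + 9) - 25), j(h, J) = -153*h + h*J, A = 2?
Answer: 287234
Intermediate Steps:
j(h, J) = -153*h + J*h
L(r) = -2025 + 81*(2 + r)*(9 + r) (L(r) = (5 + 76)*((r + 2)*(r + 9) - 25) = 81*((2 + r)*(9 + r) - 25) = 81*(-25 + (2 + r)*(9 + r)) = -2025 + 81*(2 + r)*(9 + r))
13019 - (j(-5, 159) - L(-64)) = 13019 - (-5*(-153 + 159) - (-567 + 81*(-64)² + 891*(-64))) = 13019 - (-5*6 - (-567 + 81*4096 - 57024)) = 13019 - (-30 - (-567 + 331776 - 57024)) = 13019 - (-30 - 1*274185) = 13019 - (-30 - 274185) = 13019 - 1*(-274215) = 13019 + 274215 = 287234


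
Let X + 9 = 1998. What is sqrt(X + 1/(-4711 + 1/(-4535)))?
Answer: sqrt(907853074545774534)/21364386 ≈ 44.598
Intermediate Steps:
X = 1989 (X = -9 + 1998 = 1989)
sqrt(X + 1/(-4711 + 1/(-4535))) = sqrt(1989 + 1/(-4711 + 1/(-4535))) = sqrt(1989 + 1/(-4711 - 1/4535)) = sqrt(1989 + 1/(-21364386/4535)) = sqrt(1989 - 4535/21364386) = sqrt(42493759219/21364386) = sqrt(907853074545774534)/21364386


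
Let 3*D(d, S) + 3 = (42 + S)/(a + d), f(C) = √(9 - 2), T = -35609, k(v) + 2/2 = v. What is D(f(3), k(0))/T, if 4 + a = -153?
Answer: 80363/2632430934 + 41*√7/2632430934 ≈ 3.0569e-5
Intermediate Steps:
a = -157 (a = -4 - 153 = -157)
k(v) = -1 + v
f(C) = √7
D(d, S) = -1 + (42 + S)/(3*(-157 + d)) (D(d, S) = -1 + ((42 + S)/(-157 + d))/3 = -1 + (42 + S)/(3*(-157 + d)))
D(f(3), k(0))/T = ((171 - √7 + (-1 + 0)/3)/(-157 + √7))/(-35609) = ((171 - √7 + (⅓)*(-1))/(-157 + √7))*(-1/35609) = ((171 - √7 - ⅓)/(-157 + √7))*(-1/35609) = ((512/3 - √7)/(-157 + √7))*(-1/35609) = -(512/3 - √7)/(35609*(-157 + √7))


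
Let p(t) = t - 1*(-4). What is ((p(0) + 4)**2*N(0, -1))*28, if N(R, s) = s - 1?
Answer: -3584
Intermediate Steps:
N(R, s) = -1 + s
p(t) = 4 + t (p(t) = t + 4 = 4 + t)
((p(0) + 4)**2*N(0, -1))*28 = (((4 + 0) + 4)**2*(-1 - 1))*28 = ((4 + 4)**2*(-2))*28 = (8**2*(-2))*28 = (64*(-2))*28 = -128*28 = -3584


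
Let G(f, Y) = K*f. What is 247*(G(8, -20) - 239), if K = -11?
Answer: -80769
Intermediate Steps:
G(f, Y) = -11*f
247*(G(8, -20) - 239) = 247*(-11*8 - 239) = 247*(-88 - 239) = 247*(-327) = -80769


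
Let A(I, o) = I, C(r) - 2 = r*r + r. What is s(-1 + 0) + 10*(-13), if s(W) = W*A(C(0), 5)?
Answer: -132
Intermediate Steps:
C(r) = 2 + r + r² (C(r) = 2 + (r*r + r) = 2 + (r² + r) = 2 + (r + r²) = 2 + r + r²)
s(W) = 2*W (s(W) = W*(2 + 0 + 0²) = W*(2 + 0 + 0) = W*2 = 2*W)
s(-1 + 0) + 10*(-13) = 2*(-1 + 0) + 10*(-13) = 2*(-1) - 130 = -2 - 130 = -132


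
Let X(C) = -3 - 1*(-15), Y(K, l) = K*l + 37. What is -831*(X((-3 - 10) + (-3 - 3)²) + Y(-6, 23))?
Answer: 73959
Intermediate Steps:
Y(K, l) = 37 + K*l
X(C) = 12 (X(C) = -3 + 15 = 12)
-831*(X((-3 - 10) + (-3 - 3)²) + Y(-6, 23)) = -831*(12 + (37 - 6*23)) = -831*(12 + (37 - 138)) = -831*(12 - 101) = -831*(-89) = 73959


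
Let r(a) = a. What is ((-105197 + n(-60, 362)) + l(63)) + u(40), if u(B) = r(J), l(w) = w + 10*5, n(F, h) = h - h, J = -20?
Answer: -105104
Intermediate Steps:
n(F, h) = 0
l(w) = 50 + w (l(w) = w + 50 = 50 + w)
u(B) = -20
((-105197 + n(-60, 362)) + l(63)) + u(40) = ((-105197 + 0) + (50 + 63)) - 20 = (-105197 + 113) - 20 = -105084 - 20 = -105104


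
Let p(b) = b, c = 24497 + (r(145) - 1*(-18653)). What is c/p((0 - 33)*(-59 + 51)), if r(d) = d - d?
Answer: 21575/132 ≈ 163.45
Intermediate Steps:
r(d) = 0
c = 43150 (c = 24497 + (0 - 1*(-18653)) = 24497 + (0 + 18653) = 24497 + 18653 = 43150)
c/p((0 - 33)*(-59 + 51)) = 43150/(((0 - 33)*(-59 + 51))) = 43150/((-33*(-8))) = 43150/264 = 43150*(1/264) = 21575/132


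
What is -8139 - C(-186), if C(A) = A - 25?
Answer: -7928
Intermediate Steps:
C(A) = -25 + A
-8139 - C(-186) = -8139 - (-25 - 186) = -8139 - 1*(-211) = -8139 + 211 = -7928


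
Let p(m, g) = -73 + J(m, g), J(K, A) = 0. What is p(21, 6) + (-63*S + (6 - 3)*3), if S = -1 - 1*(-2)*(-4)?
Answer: 503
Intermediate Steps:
p(m, g) = -73 (p(m, g) = -73 + 0 = -73)
S = -9 (S = -1 + 2*(-4) = -1 - 8 = -9)
p(21, 6) + (-63*S + (6 - 3)*3) = -73 + (-63*(-9) + (6 - 3)*3) = -73 + (567 + 3*3) = -73 + (567 + 9) = -73 + 576 = 503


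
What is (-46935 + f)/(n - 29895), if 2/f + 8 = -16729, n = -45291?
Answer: 785551097/1258388082 ≈ 0.62425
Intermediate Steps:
f = -2/16737 (f = 2/(-8 - 16729) = 2/(-16737) = 2*(-1/16737) = -2/16737 ≈ -0.00011950)
(-46935 + f)/(n - 29895) = (-46935 - 2/16737)/(-45291 - 29895) = -785551097/16737/(-75186) = -785551097/16737*(-1/75186) = 785551097/1258388082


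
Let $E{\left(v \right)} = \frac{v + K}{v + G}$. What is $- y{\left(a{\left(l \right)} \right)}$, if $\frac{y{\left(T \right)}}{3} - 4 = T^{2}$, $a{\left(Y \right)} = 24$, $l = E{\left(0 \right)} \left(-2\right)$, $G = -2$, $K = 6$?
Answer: $-1740$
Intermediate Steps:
$E{\left(v \right)} = \frac{6 + v}{-2 + v}$ ($E{\left(v \right)} = \frac{v + 6}{v - 2} = \frac{6 + v}{-2 + v}$)
$l = 6$ ($l = \frac{6 + 0}{-2 + 0} \left(-2\right) = \frac{1}{-2} \cdot 6 \left(-2\right) = \left(- \frac{1}{2}\right) 6 \left(-2\right) = \left(-3\right) \left(-2\right) = 6$)
$y{\left(T \right)} = 12 + 3 T^{2}$
$- y{\left(a{\left(l \right)} \right)} = - (12 + 3 \cdot 24^{2}) = - (12 + 3 \cdot 576) = - (12 + 1728) = \left(-1\right) 1740 = -1740$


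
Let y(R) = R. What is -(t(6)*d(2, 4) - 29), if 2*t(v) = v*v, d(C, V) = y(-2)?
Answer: 65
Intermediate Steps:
d(C, V) = -2
t(v) = v²/2 (t(v) = (v*v)/2 = v²/2)
-(t(6)*d(2, 4) - 29) = -(((½)*6²)*(-2) - 29) = -(((½)*36)*(-2) - 29) = -(18*(-2) - 29) = -(-36 - 29) = -1*(-65) = 65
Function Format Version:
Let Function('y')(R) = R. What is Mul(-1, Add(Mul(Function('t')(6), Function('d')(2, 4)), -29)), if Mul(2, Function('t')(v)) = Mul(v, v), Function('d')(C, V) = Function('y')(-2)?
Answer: 65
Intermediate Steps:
Function('d')(C, V) = -2
Function('t')(v) = Mul(Rational(1, 2), Pow(v, 2)) (Function('t')(v) = Mul(Rational(1, 2), Mul(v, v)) = Mul(Rational(1, 2), Pow(v, 2)))
Mul(-1, Add(Mul(Function('t')(6), Function('d')(2, 4)), -29)) = Mul(-1, Add(Mul(Mul(Rational(1, 2), Pow(6, 2)), -2), -29)) = Mul(-1, Add(Mul(Mul(Rational(1, 2), 36), -2), -29)) = Mul(-1, Add(Mul(18, -2), -29)) = Mul(-1, Add(-36, -29)) = Mul(-1, -65) = 65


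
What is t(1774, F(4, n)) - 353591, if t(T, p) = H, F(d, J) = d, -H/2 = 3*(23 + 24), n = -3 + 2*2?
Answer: -353873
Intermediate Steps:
n = 1 (n = -3 + 4 = 1)
H = -282 (H = -6*(23 + 24) = -6*47 = -2*141 = -282)
t(T, p) = -282
t(1774, F(4, n)) - 353591 = -282 - 353591 = -353873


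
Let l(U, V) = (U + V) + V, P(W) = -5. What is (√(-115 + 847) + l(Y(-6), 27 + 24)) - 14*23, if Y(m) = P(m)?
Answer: -225 + 2*√183 ≈ -197.94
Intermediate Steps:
Y(m) = -5
l(U, V) = U + 2*V
(√(-115 + 847) + l(Y(-6), 27 + 24)) - 14*23 = (√(-115 + 847) + (-5 + 2*(27 + 24))) - 14*23 = (√732 + (-5 + 2*51)) - 322 = (2*√183 + (-5 + 102)) - 322 = (2*√183 + 97) - 322 = (97 + 2*√183) - 322 = -225 + 2*√183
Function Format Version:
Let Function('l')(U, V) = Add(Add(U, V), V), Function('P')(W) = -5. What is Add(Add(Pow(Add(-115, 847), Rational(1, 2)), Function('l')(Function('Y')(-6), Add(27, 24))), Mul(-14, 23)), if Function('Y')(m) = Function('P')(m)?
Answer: Add(-225, Mul(2, Pow(183, Rational(1, 2)))) ≈ -197.94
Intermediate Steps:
Function('Y')(m) = -5
Function('l')(U, V) = Add(U, Mul(2, V))
Add(Add(Pow(Add(-115, 847), Rational(1, 2)), Function('l')(Function('Y')(-6), Add(27, 24))), Mul(-14, 23)) = Add(Add(Pow(Add(-115, 847), Rational(1, 2)), Add(-5, Mul(2, Add(27, 24)))), Mul(-14, 23)) = Add(Add(Pow(732, Rational(1, 2)), Add(-5, Mul(2, 51))), -322) = Add(Add(Mul(2, Pow(183, Rational(1, 2))), Add(-5, 102)), -322) = Add(Add(Mul(2, Pow(183, Rational(1, 2))), 97), -322) = Add(Add(97, Mul(2, Pow(183, Rational(1, 2)))), -322) = Add(-225, Mul(2, Pow(183, Rational(1, 2))))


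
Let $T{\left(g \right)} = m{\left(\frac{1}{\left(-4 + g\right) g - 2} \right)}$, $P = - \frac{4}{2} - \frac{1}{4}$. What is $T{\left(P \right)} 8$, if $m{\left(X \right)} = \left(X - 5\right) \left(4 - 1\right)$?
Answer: $- \frac{22776}{193} \approx -118.01$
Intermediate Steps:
$P = - \frac{9}{4}$ ($P = \left(-4\right) \frac{1}{2} - \frac{1}{4} = -2 - \frac{1}{4} = - \frac{9}{4} \approx -2.25$)
$m{\left(X \right)} = -15 + 3 X$ ($m{\left(X \right)} = \left(-5 + X\right) 3 = -15 + 3 X$)
$T{\left(g \right)} = -15 + \frac{3}{-2 + g \left(-4 + g\right)}$ ($T{\left(g \right)} = -15 + \frac{3}{\left(-4 + g\right) g - 2} = -15 + \frac{3}{g \left(-4 + g\right) - 2} = -15 + \frac{3}{-2 + g \left(-4 + g\right)}$)
$T{\left(P \right)} 8 = \frac{3 \left(-11 - -45 + 5 \left(- \frac{9}{4}\right)^{2}\right)}{2 - \left(- \frac{9}{4}\right)^{2} + 4 \left(- \frac{9}{4}\right)} 8 = \frac{3 \left(-11 + 45 + 5 \cdot \frac{81}{16}\right)}{2 - \frac{81}{16} - 9} \cdot 8 = \frac{3 \left(-11 + 45 + \frac{405}{16}\right)}{2 - \frac{81}{16} - 9} \cdot 8 = 3 \frac{1}{- \frac{193}{16}} \cdot \frac{949}{16} \cdot 8 = 3 \left(- \frac{16}{193}\right) \frac{949}{16} \cdot 8 = \left(- \frac{2847}{193}\right) 8 = - \frac{22776}{193}$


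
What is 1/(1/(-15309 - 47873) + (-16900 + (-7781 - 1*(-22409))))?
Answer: -63182/143549505 ≈ -0.00044014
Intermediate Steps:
1/(1/(-15309 - 47873) + (-16900 + (-7781 - 1*(-22409)))) = 1/(1/(-63182) + (-16900 + (-7781 + 22409))) = 1/(-1/63182 + (-16900 + 14628)) = 1/(-1/63182 - 2272) = 1/(-143549505/63182) = -63182/143549505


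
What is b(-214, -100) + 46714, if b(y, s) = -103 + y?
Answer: 46397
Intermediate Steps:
b(-214, -100) + 46714 = (-103 - 214) + 46714 = -317 + 46714 = 46397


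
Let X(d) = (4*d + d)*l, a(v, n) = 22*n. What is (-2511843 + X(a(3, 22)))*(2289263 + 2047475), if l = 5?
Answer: -10840730458334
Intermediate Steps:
X(d) = 25*d (X(d) = (4*d + d)*5 = (5*d)*5 = 25*d)
(-2511843 + X(a(3, 22)))*(2289263 + 2047475) = (-2511843 + 25*(22*22))*(2289263 + 2047475) = (-2511843 + 25*484)*4336738 = (-2511843 + 12100)*4336738 = -2499743*4336738 = -10840730458334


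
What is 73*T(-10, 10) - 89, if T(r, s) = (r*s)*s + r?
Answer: -73819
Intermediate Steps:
T(r, s) = r + r*s**2 (T(r, s) = r*s**2 + r = r + r*s**2)
73*T(-10, 10) - 89 = 73*(-10*(1 + 10**2)) - 89 = 73*(-10*(1 + 100)) - 89 = 73*(-10*101) - 89 = 73*(-1010) - 89 = -73730 - 89 = -73819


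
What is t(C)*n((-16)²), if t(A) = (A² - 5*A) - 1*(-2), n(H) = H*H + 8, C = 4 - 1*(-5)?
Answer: 2490672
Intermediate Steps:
C = 9 (C = 4 + 5 = 9)
n(H) = 8 + H² (n(H) = H² + 8 = 8 + H²)
t(A) = 2 + A² - 5*A (t(A) = (A² - 5*A) + 2 = 2 + A² - 5*A)
t(C)*n((-16)²) = (2 + 9² - 5*9)*(8 + ((-16)²)²) = (2 + 81 - 45)*(8 + 256²) = 38*(8 + 65536) = 38*65544 = 2490672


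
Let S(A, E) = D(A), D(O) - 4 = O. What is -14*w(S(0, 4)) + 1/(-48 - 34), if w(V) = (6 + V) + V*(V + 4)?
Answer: -48217/82 ≈ -588.01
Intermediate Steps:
D(O) = 4 + O
S(A, E) = 4 + A
w(V) = 6 + V + V*(4 + V) (w(V) = (6 + V) + V*(4 + V) = 6 + V + V*(4 + V))
-14*w(S(0, 4)) + 1/(-48 - 34) = -14*(6 + (4 + 0)² + 5*(4 + 0)) + 1/(-48 - 34) = -14*(6 + 4² + 5*4) + 1/(-82) = -14*(6 + 16 + 20) - 1/82 = -14*42 - 1/82 = -588 - 1/82 = -48217/82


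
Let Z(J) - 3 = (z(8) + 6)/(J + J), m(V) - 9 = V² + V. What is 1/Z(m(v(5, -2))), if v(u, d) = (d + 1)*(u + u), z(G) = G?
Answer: 99/304 ≈ 0.32566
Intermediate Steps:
v(u, d) = 2*u*(1 + d) (v(u, d) = (1 + d)*(2*u) = 2*u*(1 + d))
m(V) = 9 + V + V² (m(V) = 9 + (V² + V) = 9 + (V + V²) = 9 + V + V²)
Z(J) = 3 + 7/J (Z(J) = 3 + (8 + 6)/(J + J) = 3 + 14/((2*J)) = 3 + 14*(1/(2*J)) = 3 + 7/J)
1/Z(m(v(5, -2))) = 1/(3 + 7/(9 + 2*5*(1 - 2) + (2*5*(1 - 2))²)) = 1/(3 + 7/(9 + 2*5*(-1) + (2*5*(-1))²)) = 1/(3 + 7/(9 - 10 + (-10)²)) = 1/(3 + 7/(9 - 10 + 100)) = 1/(3 + 7/99) = 1/(304/99) = 99/304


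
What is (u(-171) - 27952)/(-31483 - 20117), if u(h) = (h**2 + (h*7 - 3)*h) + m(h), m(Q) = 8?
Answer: -206497/51600 ≈ -4.0019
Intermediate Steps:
u(h) = 8 + h**2 + h*(-3 + 7*h) (u(h) = (h**2 + (h*7 - 3)*h) + 8 = (h**2 + (7*h - 3)*h) + 8 = (h**2 + (-3 + 7*h)*h) + 8 = (h**2 + h*(-3 + 7*h)) + 8 = 8 + h**2 + h*(-3 + 7*h))
(u(-171) - 27952)/(-31483 - 20117) = ((8 - 3*(-171) + 8*(-171)**2) - 27952)/(-31483 - 20117) = ((8 + 513 + 8*29241) - 27952)/(-51600) = ((8 + 513 + 233928) - 27952)*(-1/51600) = (234449 - 27952)*(-1/51600) = 206497*(-1/51600) = -206497/51600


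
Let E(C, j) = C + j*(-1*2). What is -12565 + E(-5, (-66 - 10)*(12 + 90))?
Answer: 2934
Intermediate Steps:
E(C, j) = C - 2*j (E(C, j) = C + j*(-2) = C - 2*j)
-12565 + E(-5, (-66 - 10)*(12 + 90)) = -12565 + (-5 - 2*(-66 - 10)*(12 + 90)) = -12565 + (-5 - (-152)*102) = -12565 + (-5 - 2*(-7752)) = -12565 + (-5 + 15504) = -12565 + 15499 = 2934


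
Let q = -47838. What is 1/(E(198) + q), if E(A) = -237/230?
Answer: -230/11002977 ≈ -2.0903e-5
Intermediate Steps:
E(A) = -237/230 (E(A) = -237*1/230 = -237/230)
1/(E(198) + q) = 1/(-237/230 - 47838) = 1/(-11002977/230) = -230/11002977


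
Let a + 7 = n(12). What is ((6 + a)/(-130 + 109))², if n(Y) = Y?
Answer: 121/441 ≈ 0.27438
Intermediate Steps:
a = 5 (a = -7 + 12 = 5)
((6 + a)/(-130 + 109))² = ((6 + 5)/(-130 + 109))² = (11/(-21))² = (11*(-1/21))² = (-11/21)² = 121/441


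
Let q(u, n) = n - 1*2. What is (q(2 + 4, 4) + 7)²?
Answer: 81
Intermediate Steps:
q(u, n) = -2 + n (q(u, n) = n - 2 = -2 + n)
(q(2 + 4, 4) + 7)² = ((-2 + 4) + 7)² = (2 + 7)² = 9² = 81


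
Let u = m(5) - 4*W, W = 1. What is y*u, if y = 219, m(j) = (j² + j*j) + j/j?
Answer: 10293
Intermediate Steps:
m(j) = 1 + 2*j² (m(j) = (j² + j²) + 1 = 2*j² + 1 = 1 + 2*j²)
u = 47 (u = (1 + 2*5²) - 4*1 = (1 + 2*25) - 4 = (1 + 50) - 4 = 51 - 4 = 47)
y*u = 219*47 = 10293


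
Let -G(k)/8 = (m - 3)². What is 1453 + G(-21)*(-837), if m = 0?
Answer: 61717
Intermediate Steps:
G(k) = -72 (G(k) = -8*(0 - 3)² = -8*(-3)² = -8*9 = -72)
1453 + G(-21)*(-837) = 1453 - 72*(-837) = 1453 + 60264 = 61717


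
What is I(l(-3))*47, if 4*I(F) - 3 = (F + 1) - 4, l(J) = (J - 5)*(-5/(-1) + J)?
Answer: -188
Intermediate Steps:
l(J) = (-5 + J)*(5 + J) (l(J) = (-5 + J)*(-5*(-1) + J) = (-5 + J)*(5 + J))
I(F) = F/4 (I(F) = ¾ + ((F + 1) - 4)/4 = ¾ + ((1 + F) - 4)/4 = ¾ + (-3 + F)/4 = ¾ + (-¾ + F/4) = F/4)
I(l(-3))*47 = ((-25 + (-3)²)/4)*47 = ((-25 + 9)/4)*47 = ((¼)*(-16))*47 = -4*47 = -188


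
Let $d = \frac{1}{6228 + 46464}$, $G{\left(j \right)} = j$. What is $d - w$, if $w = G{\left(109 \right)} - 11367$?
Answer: $\frac{593206537}{52692} \approx 11258.0$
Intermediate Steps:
$w = -11258$ ($w = 109 - 11367 = -11258$)
$d = \frac{1}{52692} \approx 1.8978 \cdot 10^{-5}$
$d - w = \frac{1}{52692} - -11258 = \frac{1}{52692} + 11258 = \frac{593206537}{52692}$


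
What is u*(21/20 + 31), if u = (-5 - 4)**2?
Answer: 51921/20 ≈ 2596.1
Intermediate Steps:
u = 81 (u = (-9)**2 = 81)
u*(21/20 + 31) = 81*(21/20 + 31) = 81*(641/20) = 51921/20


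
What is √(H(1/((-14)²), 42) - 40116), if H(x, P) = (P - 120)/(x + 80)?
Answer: 2*I*√274014273539/5227 ≈ 200.29*I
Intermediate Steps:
H(x, P) = (-120 + P)/(80 + x)
√(H(1/((-14)²), 42) - 40116) = √((-120 + 42)/(80 + 1/((-14)²)) - 40116) = √(-78/(80 + 1/196) - 40116) = √(-78/(15681/196) - 40116) = √((196/15681)*(-78) - 40116) = √(-5096/5227 - 40116) = √(-209691428/5227) = 2*I*√274014273539/5227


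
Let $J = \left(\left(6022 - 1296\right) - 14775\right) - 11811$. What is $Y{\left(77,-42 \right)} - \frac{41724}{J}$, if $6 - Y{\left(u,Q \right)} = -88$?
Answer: $\frac{524141}{5465} \approx 95.909$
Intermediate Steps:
$Y{\left(u,Q \right)} = 94$ ($Y{\left(u,Q \right)} = 6 - -88 = 6 + 88 = 94$)
$J = -21860$ ($J = \left(4726 - 14775\right) - 11811 = -10049 - 11811 = -21860$)
$Y{\left(77,-42 \right)} - \frac{41724}{J} = 94 - \frac{41724}{-21860} = 94 - 41724 \left(- \frac{1}{21860}\right) = 94 - - \frac{10431}{5465} = 94 + \frac{10431}{5465} = \frac{524141}{5465}$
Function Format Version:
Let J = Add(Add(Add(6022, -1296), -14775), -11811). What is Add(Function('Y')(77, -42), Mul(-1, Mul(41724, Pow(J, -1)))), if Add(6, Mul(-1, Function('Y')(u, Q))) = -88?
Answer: Rational(524141, 5465) ≈ 95.909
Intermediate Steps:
Function('Y')(u, Q) = 94 (Function('Y')(u, Q) = Add(6, Mul(-1, -88)) = Add(6, 88) = 94)
J = -21860 (J = Add(Add(4726, -14775), -11811) = Add(-10049, -11811) = -21860)
Add(Function('Y')(77, -42), Mul(-1, Mul(41724, Pow(J, -1)))) = Add(94, Mul(-1, Mul(41724, Pow(-21860, -1)))) = Add(94, Mul(-1, Mul(41724, Rational(-1, 21860)))) = Add(94, Mul(-1, Rational(-10431, 5465))) = Add(94, Rational(10431, 5465)) = Rational(524141, 5465)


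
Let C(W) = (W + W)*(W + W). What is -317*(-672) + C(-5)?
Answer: 213124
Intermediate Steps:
C(W) = 4*W² (C(W) = (2*W)*(2*W) = 4*W²)
-317*(-672) + C(-5) = -317*(-672) + 4*(-5)² = 213024 + 4*25 = 213024 + 100 = 213124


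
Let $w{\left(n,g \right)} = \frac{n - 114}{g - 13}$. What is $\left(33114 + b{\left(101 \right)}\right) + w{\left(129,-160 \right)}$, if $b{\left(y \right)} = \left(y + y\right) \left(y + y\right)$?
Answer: $\frac{12787799}{173} \approx 73918.0$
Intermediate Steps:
$b{\left(y \right)} = 4 y^{2}$ ($b{\left(y \right)} = 2 y 2 y = 4 y^{2}$)
$w{\left(n,g \right)} = \frac{-114 + n}{-13 + g}$
$\left(33114 + b{\left(101 \right)}\right) + w{\left(129,-160 \right)} = \left(33114 + 4 \cdot 101^{2}\right) + \frac{-114 + 129}{-13 - 160} = \left(33114 + 4 \cdot 10201\right) + \frac{1}{-173} \cdot 15 = \left(33114 + 40804\right) - \frac{15}{173} = 73918 - \frac{15}{173} = \frac{12787799}{173}$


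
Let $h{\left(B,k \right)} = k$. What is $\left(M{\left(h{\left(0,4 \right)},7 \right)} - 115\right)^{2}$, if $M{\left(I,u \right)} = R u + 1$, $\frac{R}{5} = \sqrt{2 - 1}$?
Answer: $6241$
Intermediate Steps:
$R = 5$ ($R = 5 \sqrt{2 - 1} = 5 \sqrt{1} = 5 \cdot 1 = 5$)
$M{\left(I,u \right)} = 1 + 5 u$ ($M{\left(I,u \right)} = 5 u + 1 = 1 + 5 u$)
$\left(M{\left(h{\left(0,4 \right)},7 \right)} - 115\right)^{2} = \left(\left(1 + 5 \cdot 7\right) - 115\right)^{2} = \left(\left(1 + 35\right) - 115\right)^{2} = \left(36 - 115\right)^{2} = \left(-79\right)^{2} = 6241$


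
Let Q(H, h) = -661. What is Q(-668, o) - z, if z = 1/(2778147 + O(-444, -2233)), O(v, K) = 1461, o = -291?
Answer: -1837320889/2779608 ≈ -661.00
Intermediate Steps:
z = 1/2779608 (z = 1/(2778147 + 1461) = 1/2779608 ≈ 3.5976e-7)
Q(-668, o) - z = -661 - 1*1/2779608 = -661 - 1/2779608 = -1837320889/2779608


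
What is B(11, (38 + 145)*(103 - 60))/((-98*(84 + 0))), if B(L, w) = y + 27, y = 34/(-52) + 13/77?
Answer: -53083/16480464 ≈ -0.0032210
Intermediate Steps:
y = -971/2002 (y = 34*(-1/52) + 13*(1/77) = -17/26 + 13/77 = -971/2002 ≈ -0.48501)
B(L, w) = 53083/2002 (B(L, w) = -971/2002 + 27 = 53083/2002)
B(11, (38 + 145)*(103 - 60))/((-98*(84 + 0))) = 53083/(2002*((-98*(84 + 0)))) = 53083/(2002*((-98*84))) = (53083/2002)/(-8232) = (53083/2002)*(-1/8232) = -53083/16480464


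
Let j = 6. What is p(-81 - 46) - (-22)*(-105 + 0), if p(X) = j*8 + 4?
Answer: -2258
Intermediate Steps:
p(X) = 52 (p(X) = 6*8 + 4 = 48 + 4 = 52)
p(-81 - 46) - (-22)*(-105 + 0) = 52 - (-22)*(-105 + 0) = 52 - (-22)*(-105) = 52 - 1*2310 = 52 - 2310 = -2258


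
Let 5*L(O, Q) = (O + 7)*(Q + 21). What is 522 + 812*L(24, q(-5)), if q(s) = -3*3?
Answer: 304674/5 ≈ 60935.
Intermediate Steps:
q(s) = -9
L(O, Q) = (7 + O)*(21 + Q)/5 (L(O, Q) = ((O + 7)*(Q + 21))/5 = ((7 + O)*(21 + Q))/5 = (7 + O)*(21 + Q)/5)
522 + 812*L(24, q(-5)) = 522 + 812*(147/5 + (7/5)*(-9) + (21/5)*24 + (1/5)*24*(-9)) = 522 + 812*(147/5 - 63/5 + 504/5 - 216/5) = 522 + 812*(372/5) = 522 + 302064/5 = 304674/5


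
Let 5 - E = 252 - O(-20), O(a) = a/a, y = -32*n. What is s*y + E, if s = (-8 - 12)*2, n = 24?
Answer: 30474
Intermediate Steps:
y = -768 (y = -32*24 = -768)
O(a) = 1
s = -40 (s = -20*2 = -40)
E = -246 (E = 5 - (252 - 1*1) = 5 - (252 - 1) = 5 - 1*251 = 5 - 251 = -246)
s*y + E = -40*(-768) - 246 = 30720 - 246 = 30474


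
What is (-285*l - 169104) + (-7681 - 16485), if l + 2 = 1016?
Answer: -482260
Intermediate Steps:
l = 1014 (l = -2 + 1016 = 1014)
(-285*l - 169104) + (-7681 - 16485) = (-285*1014 - 169104) + (-7681 - 16485) = (-288990 - 169104) - 24166 = -458094 - 24166 = -482260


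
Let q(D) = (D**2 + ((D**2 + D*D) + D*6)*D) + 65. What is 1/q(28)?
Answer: 1/49457 ≈ 2.0220e-5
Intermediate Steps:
q(D) = 65 + D**2 + D*(2*D**2 + 6*D) (q(D) = (D**2 + ((D**2 + D**2) + 6*D)*D) + 65 = (D**2 + (2*D**2 + 6*D)*D) + 65 = (D**2 + D*(2*D**2 + 6*D)) + 65 = 65 + D**2 + D*(2*D**2 + 6*D))
1/q(28) = 1/(65 + 2*28**3 + 7*28**2) = 1/(65 + 2*21952 + 7*784) = 1/(65 + 43904 + 5488) = 1/49457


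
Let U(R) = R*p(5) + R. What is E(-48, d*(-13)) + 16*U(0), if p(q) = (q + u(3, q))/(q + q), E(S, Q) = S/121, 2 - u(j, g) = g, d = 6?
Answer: -48/121 ≈ -0.39669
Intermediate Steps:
u(j, g) = 2 - g
E(S, Q) = S/121 (E(S, Q) = S*(1/121) = S/121)
p(q) = 1/q (p(q) = (q + (2 - q))/(q + q) = 2/((2*q)) = 2*(1/(2*q)) = 1/q)
U(R) = 6*R/5 (U(R) = R/5 + R = 6*R/5)
E(-48, d*(-13)) + 16*U(0) = (1/121)*(-48) + 16*((6/5)*0) = -48/121 + 16*0 = -48/121 + 0 = -48/121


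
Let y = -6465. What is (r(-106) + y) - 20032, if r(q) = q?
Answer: -26603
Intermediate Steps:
(r(-106) + y) - 20032 = (-106 - 6465) - 20032 = -6571 - 20032 = -26603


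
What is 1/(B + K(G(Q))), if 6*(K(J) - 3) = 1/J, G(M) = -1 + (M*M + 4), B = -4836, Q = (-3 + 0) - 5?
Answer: -402/1942865 ≈ -0.00020691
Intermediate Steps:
Q = -8 (Q = -3 - 5 = -8)
G(M) = 3 + M² (G(M) = -1 + (M² + 4) = -1 + (4 + M²) = 3 + M²)
K(J) = 3 + 1/(6*J)
1/(B + K(G(Q))) = 1/(-4836 + (3 + 1/(6*(3 + (-8)²)))) = 1/(-4836 + (3 + 1/(6*(3 + 64)))) = 1/(-4836 + (3 + (⅙)/67)) = 1/(-4836 + (3 + (⅙)*(1/67))) = 1/(-4836 + (3 + 1/402)) = 1/(-4836 + 1207/402) = 1/(-1942865/402) = -402/1942865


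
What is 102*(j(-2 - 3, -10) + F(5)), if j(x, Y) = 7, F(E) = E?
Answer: 1224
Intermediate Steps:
102*(j(-2 - 3, -10) + F(5)) = 102*(7 + 5) = 102*12 = 1224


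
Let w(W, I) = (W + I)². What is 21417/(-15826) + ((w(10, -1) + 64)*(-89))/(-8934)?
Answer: 3223763/35347371 ≈ 0.091202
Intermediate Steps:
w(W, I) = (I + W)²
21417/(-15826) + ((w(10, -1) + 64)*(-89))/(-8934) = 21417/(-15826) + (((-1 + 10)² + 64)*(-89))/(-8934) = 21417*(-1/15826) + ((9² + 64)*(-89))*(-1/8934) = -21417/15826 + ((81 + 64)*(-89))*(-1/8934) = -21417/15826 + (145*(-89))*(-1/8934) = -21417/15826 - 12905*(-1/8934) = -21417/15826 + 12905/8934 = 3223763/35347371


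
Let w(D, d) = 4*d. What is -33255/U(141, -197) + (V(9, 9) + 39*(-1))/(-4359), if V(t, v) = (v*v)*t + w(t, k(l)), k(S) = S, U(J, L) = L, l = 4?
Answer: 144819463/858723 ≈ 168.65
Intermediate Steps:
V(t, v) = 16 + t*v**2 (V(t, v) = (v*v)*t + 4*4 = v**2*t + 16 = t*v**2 + 16 = 16 + t*v**2)
-33255/U(141, -197) + (V(9, 9) + 39*(-1))/(-4359) = -33255/(-197) + ((16 + 9*9**2) + 39*(-1))/(-4359) = -33255*(-1/197) + ((16 + 9*81) - 39)*(-1/4359) = 33255/197 + ((16 + 729) - 39)*(-1/4359) = 33255/197 + (745 - 39)*(-1/4359) = 33255/197 + 706*(-1/4359) = 33255/197 - 706/4359 = 144819463/858723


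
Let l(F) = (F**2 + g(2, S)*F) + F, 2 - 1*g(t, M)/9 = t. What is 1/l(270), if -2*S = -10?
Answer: 1/73170 ≈ 1.3667e-5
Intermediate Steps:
S = 5 (S = -1/2*(-10) = 5)
g(t, M) = 18 - 9*t
l(F) = F + F**2 (l(F) = (F**2 + (18 - 9*2)*F) + F = (F**2 + (18 - 18)*F) + F = (F**2 + 0*F) + F = (F**2 + 0) + F = F**2 + F = F + F**2)
1/l(270) = 1/(270*(1 + 270)) = 1/(270*271) = 1/73170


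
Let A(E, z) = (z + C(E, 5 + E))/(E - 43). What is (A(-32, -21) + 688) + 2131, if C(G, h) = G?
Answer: 211478/75 ≈ 2819.7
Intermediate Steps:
A(E, z) = (E + z)/(-43 + E) (A(E, z) = (z + E)/(E - 43) = (E + z)/(-43 + E))
(A(-32, -21) + 688) + 2131 = ((-32 - 21)/(-43 - 32) + 688) + 2131 = (-53/(-75) + 688) + 2131 = (-1/75*(-53) + 688) + 2131 = (53/75 + 688) + 2131 = 51653/75 + 2131 = 211478/75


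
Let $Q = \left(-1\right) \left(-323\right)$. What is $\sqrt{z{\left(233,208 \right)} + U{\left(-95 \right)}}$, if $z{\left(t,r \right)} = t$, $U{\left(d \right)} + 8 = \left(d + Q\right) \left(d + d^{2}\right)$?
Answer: $\sqrt{2036265} \approx 1427.0$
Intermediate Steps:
$Q = 323$
$U{\left(d \right)} = -8 + \left(323 + d\right) \left(d + d^{2}\right)$ ($U{\left(d \right)} = -8 + \left(d + 323\right) \left(d + d^{2}\right) = -8 + \left(323 + d\right) \left(d + d^{2}\right)$)
$\sqrt{z{\left(233,208 \right)} + U{\left(-95 \right)}} = \sqrt{233 + \left(-8 + \left(-95\right)^{3} + 323 \left(-95\right) + 324 \left(-95\right)^{2}\right)} = \sqrt{233 - -2036032} = \sqrt{233 + 2036032} = \sqrt{2036265}$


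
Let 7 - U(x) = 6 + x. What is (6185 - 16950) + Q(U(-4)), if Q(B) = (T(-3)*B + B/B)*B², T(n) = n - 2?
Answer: -11365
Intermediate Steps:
U(x) = 1 - x (U(x) = 7 - (6 + x) = 7 + (-6 - x) = 1 - x)
T(n) = -2 + n
Q(B) = B²*(1 - 5*B) (Q(B) = ((-2 - 3)*B + B/B)*B² = (-5*B + 1)*B² = (1 - 5*B)*B² = B²*(1 - 5*B))
(6185 - 16950) + Q(U(-4)) = (6185 - 16950) + (1 - 1*(-4))²*(1 - 5*(1 - 1*(-4))) = -10765 + (1 + 4)²*(1 - 5*(1 + 4)) = -10765 + 5²*(1 - 5*5) = -10765 + 25*(1 - 25) = -10765 + 25*(-24) = -10765 - 600 = -11365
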